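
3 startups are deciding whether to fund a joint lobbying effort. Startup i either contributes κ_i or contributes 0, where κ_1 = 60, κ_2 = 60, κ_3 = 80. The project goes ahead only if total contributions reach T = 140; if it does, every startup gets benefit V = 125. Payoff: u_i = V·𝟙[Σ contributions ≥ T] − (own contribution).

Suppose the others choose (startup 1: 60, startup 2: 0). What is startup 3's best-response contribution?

Others' total = 60. Contributing 80 brings total to 140 ≥ 140: gain V − κ_3 = 45.
Best response: 80.

80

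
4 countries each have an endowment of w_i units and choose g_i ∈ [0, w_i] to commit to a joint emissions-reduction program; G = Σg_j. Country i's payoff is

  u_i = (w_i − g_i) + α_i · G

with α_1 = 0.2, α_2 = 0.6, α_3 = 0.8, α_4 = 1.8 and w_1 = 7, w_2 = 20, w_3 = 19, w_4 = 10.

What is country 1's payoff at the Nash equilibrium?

∂u_i/∂g_i = α_i − 1, so country i contributes w_i if α_i > 1, else 0.
α_i > 1 for i ∈ {4}; NE contributions (0, 0, 0, 10), G = 10.
u_1 = (7 − 0) + 0.2·10 = 9.

9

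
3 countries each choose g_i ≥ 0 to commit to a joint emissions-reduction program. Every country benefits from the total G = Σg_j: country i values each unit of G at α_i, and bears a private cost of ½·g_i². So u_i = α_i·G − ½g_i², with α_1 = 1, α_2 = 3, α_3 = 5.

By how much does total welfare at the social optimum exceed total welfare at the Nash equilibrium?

58

Country i's FOC: ∂u_i/∂g_i = α_i − g_i = 0, so g_i* = α_i.
NE contributions = (1, 3, 5); G = 9.
W^NE = (Σα)·G − ½Σα_i² = 9² − ½·35 = 63.5.
Planner sets g_i = Σα_j = 9 for every i, so G^SO = 3·9 = 27.
W^SO = (Σα)·G^SO − ½·3·(Σα)² = (3/2)·9² = 121.5.
Deadweight loss = W^SO − W^NE = 58.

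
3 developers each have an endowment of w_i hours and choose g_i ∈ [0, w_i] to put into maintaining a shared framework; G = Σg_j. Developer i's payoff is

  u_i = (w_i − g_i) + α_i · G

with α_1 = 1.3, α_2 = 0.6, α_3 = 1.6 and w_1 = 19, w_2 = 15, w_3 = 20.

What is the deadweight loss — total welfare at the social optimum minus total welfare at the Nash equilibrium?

∂u_i/∂g_i = α_i − 1, so developer i contributes w_i if α_i > 1, else 0.
α_i > 1 for i ∈ {1, 3}; NE contributions (19, 0, 20), G = 39.
W^NE = Σw_i − G^NE + (Σα_i)·G^NE = 54 + 2.5·39 = 151.5.
Planner: ∂(Σu_j)/∂g_i = Σα_j − 1 = 2.5 > 0, so everyone contributes w_i; G^SO = 54, W^SO = 54 + 2.5·54 = 189.
Deadweight loss = 37.5.

37.5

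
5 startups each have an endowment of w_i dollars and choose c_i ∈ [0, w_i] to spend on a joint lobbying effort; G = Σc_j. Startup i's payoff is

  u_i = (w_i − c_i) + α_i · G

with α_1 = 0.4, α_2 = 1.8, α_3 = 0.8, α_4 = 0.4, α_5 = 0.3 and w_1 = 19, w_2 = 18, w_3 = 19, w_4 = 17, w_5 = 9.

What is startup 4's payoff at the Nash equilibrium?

∂u_i/∂c_i = α_i − 1, so startup i contributes w_i if α_i > 1, else 0.
α_i > 1 for i ∈ {2}; NE contributions (0, 18, 0, 0, 0), G = 18.
u_4 = (17 − 0) + 0.4·18 = 24.2.

24.2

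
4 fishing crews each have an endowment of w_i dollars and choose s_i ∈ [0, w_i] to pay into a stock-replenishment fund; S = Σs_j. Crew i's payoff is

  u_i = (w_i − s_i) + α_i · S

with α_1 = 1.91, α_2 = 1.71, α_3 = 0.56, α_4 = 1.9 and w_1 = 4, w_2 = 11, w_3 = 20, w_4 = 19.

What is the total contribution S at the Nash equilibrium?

34

∂u_i/∂s_i = α_i − 1, so crew i contributes w_i if α_i > 1, else 0.
α_i > 1 for i ∈ {1, 2, 4}; NE contributions (4, 11, 0, 19), S = 34.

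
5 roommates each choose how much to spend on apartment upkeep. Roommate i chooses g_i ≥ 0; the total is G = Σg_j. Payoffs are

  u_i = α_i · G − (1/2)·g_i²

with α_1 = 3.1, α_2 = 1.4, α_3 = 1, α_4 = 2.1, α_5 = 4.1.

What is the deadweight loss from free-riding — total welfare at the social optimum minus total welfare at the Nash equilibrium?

Roommate i's FOC: ∂u_i/∂g_i = α_i − g_i = 0, so g_i* = α_i.
NE contributions = (3.1, 1.4, 1, 2.1, 4.1); G = 11.7.
W^NE = (Σα)·G − ½Σα_i² = 11.7² − ½·33.79 = 119.995.
Planner sets g_i = Σα_j = 11.7 for every i, so G^SO = 5·11.7 = 58.5.
W^SO = (Σα)·G^SO − ½·5·(Σα)² = (5/2)·11.7² = 342.225.
Deadweight loss = W^SO − W^NE = 222.23.

222.23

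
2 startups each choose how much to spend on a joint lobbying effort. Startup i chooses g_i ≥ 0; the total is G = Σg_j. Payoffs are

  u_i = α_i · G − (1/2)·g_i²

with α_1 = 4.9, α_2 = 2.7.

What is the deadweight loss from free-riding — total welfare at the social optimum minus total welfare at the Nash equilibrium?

15.65

Startup i's FOC: ∂u_i/∂g_i = α_i − g_i = 0, so g_i* = α_i.
NE contributions = (4.9, 2.7); G = 7.6.
W^NE = (Σα)·G − ½Σα_i² = 7.6² − ½·31.3 = 42.11.
Planner sets g_i = Σα_j = 7.6 for every i, so G^SO = 2·7.6 = 15.2.
W^SO = (Σα)·G^SO − ½·2·(Σα)² = (2/2)·7.6² = 57.76.
Deadweight loss = W^SO − W^NE = 15.65.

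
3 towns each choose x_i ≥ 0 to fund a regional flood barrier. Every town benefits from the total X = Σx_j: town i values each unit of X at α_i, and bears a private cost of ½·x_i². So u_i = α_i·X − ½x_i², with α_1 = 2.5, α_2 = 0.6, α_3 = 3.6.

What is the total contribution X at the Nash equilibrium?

6.7

Town i's FOC: ∂u_i/∂x_i = α_i − x_i = 0, so x_i* = α_i.
NE contributions = (2.5, 0.6, 3.6); X = 6.7.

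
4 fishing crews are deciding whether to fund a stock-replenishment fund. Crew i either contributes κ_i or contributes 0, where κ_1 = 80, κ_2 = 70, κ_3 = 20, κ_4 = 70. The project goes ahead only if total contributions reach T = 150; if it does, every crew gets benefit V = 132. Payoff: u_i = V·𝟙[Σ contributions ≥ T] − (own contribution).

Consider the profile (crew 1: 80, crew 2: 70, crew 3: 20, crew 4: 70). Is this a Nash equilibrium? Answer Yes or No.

Total = 240 ≥ 150: provided.
Crew 1 (pledges 80, payoff 52): dropping to 0 → total 160, payoff 132. Profitable deviation.

No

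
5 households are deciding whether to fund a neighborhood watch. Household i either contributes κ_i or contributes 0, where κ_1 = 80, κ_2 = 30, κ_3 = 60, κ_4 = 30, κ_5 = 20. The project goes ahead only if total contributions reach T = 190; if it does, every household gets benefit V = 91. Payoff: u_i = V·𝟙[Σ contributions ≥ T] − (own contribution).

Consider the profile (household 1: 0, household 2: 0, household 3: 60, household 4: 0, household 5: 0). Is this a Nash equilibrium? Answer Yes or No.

Total = 60 < 190: not provided.
Household 1 (pledges 0, payoff 0): pledging 80 → total 140, payoff -80. No gain.
Household 2 (pledges 0, payoff 0): pledging 30 → total 90, payoff -30. No gain.
Household 3 (pledges 60, payoff -60): dropping to 0 → total 0, payoff 0. Profitable deviation.

No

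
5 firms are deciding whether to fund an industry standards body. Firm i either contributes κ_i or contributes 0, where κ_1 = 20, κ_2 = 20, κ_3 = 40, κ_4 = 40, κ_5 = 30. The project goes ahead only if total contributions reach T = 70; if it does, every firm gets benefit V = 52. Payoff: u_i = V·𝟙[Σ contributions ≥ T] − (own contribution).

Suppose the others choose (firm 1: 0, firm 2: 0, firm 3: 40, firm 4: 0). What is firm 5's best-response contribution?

Others' total = 40. Contributing 30 brings total to 70 ≥ 70: gain V − κ_5 = 22.
Best response: 30.

30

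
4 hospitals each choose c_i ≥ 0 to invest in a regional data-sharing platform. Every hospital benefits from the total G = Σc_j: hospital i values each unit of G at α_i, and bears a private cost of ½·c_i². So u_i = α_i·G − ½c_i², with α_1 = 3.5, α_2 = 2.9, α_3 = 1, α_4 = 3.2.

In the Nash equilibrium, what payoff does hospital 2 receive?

Hospital i's FOC: ∂u_i/∂c_i = α_i − c_i = 0, so c_i* = α_i.
NE contributions = (3.5, 2.9, 1, 3.2); G = 10.6.
u_2 = α_2·G − ½·(c_2)² = 2.9·10.6 − ½·2.9² = 26.535.

26.535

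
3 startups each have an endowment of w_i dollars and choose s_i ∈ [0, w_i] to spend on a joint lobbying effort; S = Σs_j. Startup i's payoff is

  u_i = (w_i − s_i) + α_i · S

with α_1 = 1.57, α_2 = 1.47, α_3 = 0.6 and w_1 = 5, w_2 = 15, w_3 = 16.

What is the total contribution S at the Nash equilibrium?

20

∂u_i/∂s_i = α_i − 1, so startup i contributes w_i if α_i > 1, else 0.
α_i > 1 for i ∈ {1, 2}; NE contributions (5, 15, 0), S = 20.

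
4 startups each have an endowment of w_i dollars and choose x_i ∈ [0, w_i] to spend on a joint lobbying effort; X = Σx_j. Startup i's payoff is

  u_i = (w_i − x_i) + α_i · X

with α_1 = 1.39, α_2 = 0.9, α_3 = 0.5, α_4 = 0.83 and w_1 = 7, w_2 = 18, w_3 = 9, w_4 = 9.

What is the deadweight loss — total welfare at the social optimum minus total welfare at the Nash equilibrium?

∂u_i/∂x_i = α_i − 1, so startup i contributes w_i if α_i > 1, else 0.
α_i > 1 for i ∈ {1}; NE contributions (7, 0, 0, 0), X = 7.
W^NE = Σw_i − X^NE + (Σα_i)·X^NE = 43 + 2.62·7 = 61.34.
Planner: ∂(Σu_j)/∂x_i = Σα_j − 1 = 2.62 > 0, so everyone contributes w_i; X^SO = 43, W^SO = 43 + 2.62·43 = 155.66.
Deadweight loss = 94.32.

94.32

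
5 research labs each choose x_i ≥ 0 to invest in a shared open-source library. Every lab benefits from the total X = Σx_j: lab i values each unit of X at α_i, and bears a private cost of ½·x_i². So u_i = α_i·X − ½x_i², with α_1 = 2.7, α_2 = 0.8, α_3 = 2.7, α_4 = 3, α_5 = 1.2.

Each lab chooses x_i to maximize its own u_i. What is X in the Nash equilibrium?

Lab i's FOC: ∂u_i/∂x_i = α_i − x_i = 0, so x_i* = α_i.
NE contributions = (2.7, 0.8, 2.7, 3, 1.2); X = 10.4.

10.4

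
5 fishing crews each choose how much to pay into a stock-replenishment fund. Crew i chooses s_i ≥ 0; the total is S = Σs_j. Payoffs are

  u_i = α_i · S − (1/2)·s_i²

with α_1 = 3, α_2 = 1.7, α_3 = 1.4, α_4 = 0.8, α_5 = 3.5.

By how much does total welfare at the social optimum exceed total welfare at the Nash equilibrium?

Crew i's FOC: ∂u_i/∂s_i = α_i − s_i = 0, so s_i* = α_i.
NE contributions = (3, 1.7, 1.4, 0.8, 3.5); S = 10.4.
W^NE = (Σα)·S − ½Σα_i² = 10.4² − ½·26.74 = 94.79.
Planner sets s_i = Σα_j = 10.4 for every i, so S^SO = 5·10.4 = 52.
W^SO = (Σα)·S^SO − ½·5·(Σα)² = (5/2)·10.4² = 270.4.
Deadweight loss = W^SO − W^NE = 175.61.

175.61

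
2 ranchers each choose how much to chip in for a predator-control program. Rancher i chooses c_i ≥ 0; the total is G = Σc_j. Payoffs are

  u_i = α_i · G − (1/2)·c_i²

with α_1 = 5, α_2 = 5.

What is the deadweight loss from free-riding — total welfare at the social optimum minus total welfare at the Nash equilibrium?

Rancher i's FOC: ∂u_i/∂c_i = α_i − c_i = 0, so c_i* = α_i.
NE contributions = (5, 5); G = 10.
W^NE = (Σα)·G − ½Σα_i² = 10² − ½·50 = 75.
Planner sets c_i = Σα_j = 10 for every i, so G^SO = 2·10 = 20.
W^SO = (Σα)·G^SO − ½·2·(Σα)² = (2/2)·10² = 100.
Deadweight loss = W^SO − W^NE = 25.

25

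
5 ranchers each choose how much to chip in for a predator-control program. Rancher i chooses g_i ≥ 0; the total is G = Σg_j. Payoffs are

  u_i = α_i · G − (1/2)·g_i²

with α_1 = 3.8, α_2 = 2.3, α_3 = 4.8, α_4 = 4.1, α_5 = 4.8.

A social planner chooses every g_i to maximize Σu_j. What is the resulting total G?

99

Planner FOC: ∂(Σu_j)/∂g_i = (Σα_j) − g_i = 0, so g_i^SO = Σα_j = 19.8 for every i; G^SO = 99.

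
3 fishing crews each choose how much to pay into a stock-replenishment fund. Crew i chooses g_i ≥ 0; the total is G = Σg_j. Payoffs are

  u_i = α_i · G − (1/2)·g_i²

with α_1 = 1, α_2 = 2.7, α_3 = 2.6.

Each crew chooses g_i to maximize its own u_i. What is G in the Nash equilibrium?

Crew i's FOC: ∂u_i/∂g_i = α_i − g_i = 0, so g_i* = α_i.
NE contributions = (1, 2.7, 2.6); G = 6.3.

6.3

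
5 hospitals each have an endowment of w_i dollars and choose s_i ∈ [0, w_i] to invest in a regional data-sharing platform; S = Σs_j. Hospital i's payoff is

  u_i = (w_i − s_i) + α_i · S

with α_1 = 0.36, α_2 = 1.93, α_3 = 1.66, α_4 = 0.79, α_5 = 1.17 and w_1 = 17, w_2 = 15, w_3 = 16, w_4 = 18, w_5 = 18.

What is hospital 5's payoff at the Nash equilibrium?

∂u_i/∂s_i = α_i − 1, so hospital i contributes w_i if α_i > 1, else 0.
α_i > 1 for i ∈ {2, 3, 5}; NE contributions (0, 15, 16, 0, 18), S = 49.
u_5 = (18 − 18) + 1.17·49 = 57.33.

57.33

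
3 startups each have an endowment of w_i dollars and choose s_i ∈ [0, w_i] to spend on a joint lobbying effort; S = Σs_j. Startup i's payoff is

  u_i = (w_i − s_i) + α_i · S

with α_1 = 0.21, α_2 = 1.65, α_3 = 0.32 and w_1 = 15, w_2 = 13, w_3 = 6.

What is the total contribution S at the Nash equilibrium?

∂u_i/∂s_i = α_i − 1, so startup i contributes w_i if α_i > 1, else 0.
α_i > 1 for i ∈ {2}; NE contributions (0, 13, 0), S = 13.

13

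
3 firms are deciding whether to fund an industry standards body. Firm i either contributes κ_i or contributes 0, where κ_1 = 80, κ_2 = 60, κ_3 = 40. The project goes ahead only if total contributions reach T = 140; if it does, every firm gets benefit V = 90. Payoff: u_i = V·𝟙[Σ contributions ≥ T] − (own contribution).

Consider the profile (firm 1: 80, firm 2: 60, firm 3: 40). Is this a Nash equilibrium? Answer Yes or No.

Total = 180 ≥ 140: provided.
Firm 1 (pledges 80, payoff 10): dropping to 0 → total 100, payoff 0. No gain.
Firm 2 (pledges 60, payoff 30): dropping to 0 → total 120, payoff 0. No gain.
Firm 3 (pledges 40, payoff 50): dropping to 0 → total 140, payoff 90. Profitable deviation.

No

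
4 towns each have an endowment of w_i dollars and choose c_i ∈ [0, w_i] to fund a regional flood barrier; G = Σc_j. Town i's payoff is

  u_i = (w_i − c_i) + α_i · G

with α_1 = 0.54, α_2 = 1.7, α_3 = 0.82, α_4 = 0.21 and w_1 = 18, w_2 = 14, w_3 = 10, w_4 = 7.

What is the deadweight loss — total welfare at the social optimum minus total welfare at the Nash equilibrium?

∂u_i/∂c_i = α_i − 1, so town i contributes w_i if α_i > 1, else 0.
α_i > 1 for i ∈ {2}; NE contributions (0, 14, 0, 0), G = 14.
W^NE = Σw_i − G^NE + (Σα_i)·G^NE = 49 + 2.27·14 = 80.78.
Planner: ∂(Σu_j)/∂c_i = Σα_j − 1 = 2.27 > 0, so everyone contributes w_i; G^SO = 49, W^SO = 49 + 2.27·49 = 160.23.
Deadweight loss = 79.45.

79.45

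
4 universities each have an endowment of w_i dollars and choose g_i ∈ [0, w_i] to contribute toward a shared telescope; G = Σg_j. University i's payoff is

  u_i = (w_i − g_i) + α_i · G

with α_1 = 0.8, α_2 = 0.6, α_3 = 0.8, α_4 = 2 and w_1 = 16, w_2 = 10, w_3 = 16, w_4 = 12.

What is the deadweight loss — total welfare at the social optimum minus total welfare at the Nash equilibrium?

134.4

∂u_i/∂g_i = α_i − 1, so university i contributes w_i if α_i > 1, else 0.
α_i > 1 for i ∈ {4}; NE contributions (0, 0, 0, 12), G = 12.
W^NE = Σw_i − G^NE + (Σα_i)·G^NE = 54 + 3.2·12 = 92.4.
Planner: ∂(Σu_j)/∂g_i = Σα_j − 1 = 3.2 > 0, so everyone contributes w_i; G^SO = 54, W^SO = 54 + 3.2·54 = 226.8.
Deadweight loss = 134.4.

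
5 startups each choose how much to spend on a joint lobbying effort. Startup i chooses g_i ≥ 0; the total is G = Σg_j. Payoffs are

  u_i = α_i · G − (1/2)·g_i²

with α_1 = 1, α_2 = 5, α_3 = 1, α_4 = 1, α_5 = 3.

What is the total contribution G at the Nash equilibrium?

Startup i's FOC: ∂u_i/∂g_i = α_i − g_i = 0, so g_i* = α_i.
NE contributions = (1, 5, 1, 1, 3); G = 11.

11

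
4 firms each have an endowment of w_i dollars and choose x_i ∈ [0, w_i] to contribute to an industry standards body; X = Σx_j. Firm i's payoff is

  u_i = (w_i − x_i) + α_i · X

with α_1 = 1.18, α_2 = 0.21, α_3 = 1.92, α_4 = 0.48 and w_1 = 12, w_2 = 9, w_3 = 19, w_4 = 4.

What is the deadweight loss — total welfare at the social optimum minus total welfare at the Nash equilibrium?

∂u_i/∂x_i = α_i − 1, so firm i contributes w_i if α_i > 1, else 0.
α_i > 1 for i ∈ {1, 3}; NE contributions (12, 0, 19, 0), X = 31.
W^NE = Σw_i − X^NE + (Σα_i)·X^NE = 44 + 2.79·31 = 130.49.
Planner: ∂(Σu_j)/∂x_i = Σα_j − 1 = 2.79 > 0, so everyone contributes w_i; X^SO = 44, W^SO = 44 + 2.79·44 = 166.76.
Deadweight loss = 36.27.

36.27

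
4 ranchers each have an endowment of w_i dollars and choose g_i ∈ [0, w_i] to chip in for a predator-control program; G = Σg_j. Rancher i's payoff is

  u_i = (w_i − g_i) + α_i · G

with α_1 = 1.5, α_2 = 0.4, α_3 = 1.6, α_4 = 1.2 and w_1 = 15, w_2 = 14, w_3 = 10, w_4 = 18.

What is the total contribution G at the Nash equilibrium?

43

∂u_i/∂g_i = α_i − 1, so rancher i contributes w_i if α_i > 1, else 0.
α_i > 1 for i ∈ {1, 3, 4}; NE contributions (15, 0, 10, 18), G = 43.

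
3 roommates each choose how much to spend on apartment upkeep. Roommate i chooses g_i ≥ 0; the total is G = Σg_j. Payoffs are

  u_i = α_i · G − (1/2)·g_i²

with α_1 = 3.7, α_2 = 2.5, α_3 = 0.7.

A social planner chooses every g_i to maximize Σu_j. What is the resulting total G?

Planner FOC: ∂(Σu_j)/∂g_i = (Σα_j) − g_i = 0, so g_i^SO = Σα_j = 6.9 for every i; G^SO = 20.7.

20.7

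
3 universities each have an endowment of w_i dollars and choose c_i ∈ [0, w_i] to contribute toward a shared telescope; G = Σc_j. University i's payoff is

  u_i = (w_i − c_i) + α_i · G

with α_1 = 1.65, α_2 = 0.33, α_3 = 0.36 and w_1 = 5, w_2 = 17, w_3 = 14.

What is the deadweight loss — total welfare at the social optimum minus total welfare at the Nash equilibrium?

∂u_i/∂c_i = α_i − 1, so university i contributes w_i if α_i > 1, else 0.
α_i > 1 for i ∈ {1}; NE contributions (5, 0, 0), G = 5.
W^NE = Σw_i − G^NE + (Σα_i)·G^NE = 36 + 1.34·5 = 42.7.
Planner: ∂(Σu_j)/∂c_i = Σα_j − 1 = 1.34 > 0, so everyone contributes w_i; G^SO = 36, W^SO = 36 + 1.34·36 = 84.24.
Deadweight loss = 41.54.

41.54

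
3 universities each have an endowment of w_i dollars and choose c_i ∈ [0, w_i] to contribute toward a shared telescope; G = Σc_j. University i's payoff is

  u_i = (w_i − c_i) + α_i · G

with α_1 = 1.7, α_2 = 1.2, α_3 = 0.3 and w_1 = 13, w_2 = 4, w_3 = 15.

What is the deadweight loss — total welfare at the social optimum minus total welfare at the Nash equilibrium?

33

∂u_i/∂c_i = α_i − 1, so university i contributes w_i if α_i > 1, else 0.
α_i > 1 for i ∈ {1, 2}; NE contributions (13, 4, 0), G = 17.
W^NE = Σw_i − G^NE + (Σα_i)·G^NE = 32 + 2.2·17 = 69.4.
Planner: ∂(Σu_j)/∂c_i = Σα_j − 1 = 2.2 > 0, so everyone contributes w_i; G^SO = 32, W^SO = 32 + 2.2·32 = 102.4.
Deadweight loss = 33.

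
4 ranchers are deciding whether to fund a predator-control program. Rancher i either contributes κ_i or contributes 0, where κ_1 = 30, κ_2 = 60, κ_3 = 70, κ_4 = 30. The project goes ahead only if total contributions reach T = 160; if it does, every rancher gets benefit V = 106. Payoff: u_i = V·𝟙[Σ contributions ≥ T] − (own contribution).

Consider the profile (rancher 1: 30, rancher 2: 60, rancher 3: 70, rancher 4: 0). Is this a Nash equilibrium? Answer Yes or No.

Yes

Total = 160 ≥ 160: provided.
Rancher 1 (pledges 30, payoff 76): dropping to 0 → total 130, payoff 0. No gain.
Rancher 2 (pledges 60, payoff 46): dropping to 0 → total 100, payoff 0. No gain.
Rancher 3 (pledges 70, payoff 36): dropping to 0 → total 90, payoff 0. No gain.
Rancher 4 (pledges 0, payoff 106): pledging 30 → total 190, payoff 76. No gain.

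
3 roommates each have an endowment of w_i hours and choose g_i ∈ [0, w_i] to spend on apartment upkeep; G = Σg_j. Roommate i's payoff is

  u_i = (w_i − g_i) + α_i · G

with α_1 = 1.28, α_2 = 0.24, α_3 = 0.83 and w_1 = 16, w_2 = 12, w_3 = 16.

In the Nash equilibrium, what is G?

∂u_i/∂g_i = α_i − 1, so roommate i contributes w_i if α_i > 1, else 0.
α_i > 1 for i ∈ {1}; NE contributions (16, 0, 0), G = 16.

16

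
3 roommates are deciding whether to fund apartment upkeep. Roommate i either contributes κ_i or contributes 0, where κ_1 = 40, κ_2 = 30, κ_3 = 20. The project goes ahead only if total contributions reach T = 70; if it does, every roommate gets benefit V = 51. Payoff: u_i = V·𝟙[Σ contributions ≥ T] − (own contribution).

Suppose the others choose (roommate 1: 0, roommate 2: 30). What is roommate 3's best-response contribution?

Others' total = 30. Even contributing 20 gives 50 < 70: no benefit either way.
Best response: 0.

0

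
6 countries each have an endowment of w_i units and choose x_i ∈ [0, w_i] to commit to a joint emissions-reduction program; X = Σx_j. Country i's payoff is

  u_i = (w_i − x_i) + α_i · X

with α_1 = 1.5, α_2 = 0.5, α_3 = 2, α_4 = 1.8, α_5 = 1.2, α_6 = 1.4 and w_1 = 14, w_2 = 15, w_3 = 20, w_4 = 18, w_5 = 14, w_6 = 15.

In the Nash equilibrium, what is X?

∂u_i/∂x_i = α_i − 1, so country i contributes w_i if α_i > 1, else 0.
α_i > 1 for i ∈ {1, 3, 4, 5, 6}; NE contributions (14, 0, 20, 18, 14, 15), X = 81.

81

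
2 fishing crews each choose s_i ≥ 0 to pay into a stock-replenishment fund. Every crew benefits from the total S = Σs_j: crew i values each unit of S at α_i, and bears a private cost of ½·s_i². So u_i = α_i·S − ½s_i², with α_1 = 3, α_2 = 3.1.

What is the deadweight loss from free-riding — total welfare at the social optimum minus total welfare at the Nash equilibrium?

9.305

Crew i's FOC: ∂u_i/∂s_i = α_i − s_i = 0, so s_i* = α_i.
NE contributions = (3, 3.1); S = 6.1.
W^NE = (Σα)·S − ½Σα_i² = 6.1² − ½·18.61 = 27.905.
Planner sets s_i = Σα_j = 6.1 for every i, so S^SO = 2·6.1 = 12.2.
W^SO = (Σα)·S^SO − ½·2·(Σα)² = (2/2)·6.1² = 37.21.
Deadweight loss = W^SO − W^NE = 9.305.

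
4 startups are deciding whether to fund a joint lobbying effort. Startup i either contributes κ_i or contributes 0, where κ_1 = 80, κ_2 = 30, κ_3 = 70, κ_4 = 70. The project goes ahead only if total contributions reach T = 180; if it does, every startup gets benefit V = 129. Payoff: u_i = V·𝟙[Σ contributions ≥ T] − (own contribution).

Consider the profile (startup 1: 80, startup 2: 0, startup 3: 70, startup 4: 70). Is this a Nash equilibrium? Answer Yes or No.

Yes

Total = 220 ≥ 180: provided.
Startup 1 (pledges 80, payoff 49): dropping to 0 → total 140, payoff 0. No gain.
Startup 2 (pledges 0, payoff 129): pledging 30 → total 250, payoff 99. No gain.
Startup 3 (pledges 70, payoff 59): dropping to 0 → total 150, payoff 0. No gain.
Startup 4 (pledges 70, payoff 59): dropping to 0 → total 150, payoff 0. No gain.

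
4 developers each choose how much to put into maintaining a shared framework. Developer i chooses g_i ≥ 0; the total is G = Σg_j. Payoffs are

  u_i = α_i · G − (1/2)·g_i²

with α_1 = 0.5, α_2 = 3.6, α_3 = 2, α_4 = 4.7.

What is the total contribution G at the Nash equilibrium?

10.8

Developer i's FOC: ∂u_i/∂g_i = α_i − g_i = 0, so g_i* = α_i.
NE contributions = (0.5, 3.6, 2, 4.7); G = 10.8.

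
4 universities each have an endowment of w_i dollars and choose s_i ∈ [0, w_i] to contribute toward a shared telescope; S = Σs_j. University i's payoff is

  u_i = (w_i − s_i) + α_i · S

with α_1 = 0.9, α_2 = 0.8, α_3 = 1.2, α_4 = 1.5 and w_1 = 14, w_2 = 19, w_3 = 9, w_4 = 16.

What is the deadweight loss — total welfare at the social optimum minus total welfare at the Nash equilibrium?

∂u_i/∂s_i = α_i − 1, so university i contributes w_i if α_i > 1, else 0.
α_i > 1 for i ∈ {3, 4}; NE contributions (0, 0, 9, 16), S = 25.
W^NE = Σw_i − S^NE + (Σα_i)·S^NE = 58 + 3.4·25 = 143.
Planner: ∂(Σu_j)/∂s_i = Σα_j − 1 = 3.4 > 0, so everyone contributes w_i; S^SO = 58, W^SO = 58 + 3.4·58 = 255.2.
Deadweight loss = 112.2.

112.2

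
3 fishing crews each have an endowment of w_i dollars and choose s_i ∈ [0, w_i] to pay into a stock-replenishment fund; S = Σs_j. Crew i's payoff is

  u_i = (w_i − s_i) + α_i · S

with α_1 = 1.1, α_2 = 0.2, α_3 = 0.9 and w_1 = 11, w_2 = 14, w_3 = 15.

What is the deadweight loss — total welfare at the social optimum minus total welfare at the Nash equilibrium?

34.8

∂u_i/∂s_i = α_i − 1, so crew i contributes w_i if α_i > 1, else 0.
α_i > 1 for i ∈ {1}; NE contributions (11, 0, 0), S = 11.
W^NE = Σw_i − S^NE + (Σα_i)·S^NE = 40 + 1.2·11 = 53.2.
Planner: ∂(Σu_j)/∂s_i = Σα_j − 1 = 1.2 > 0, so everyone contributes w_i; S^SO = 40, W^SO = 40 + 1.2·40 = 88.
Deadweight loss = 34.8.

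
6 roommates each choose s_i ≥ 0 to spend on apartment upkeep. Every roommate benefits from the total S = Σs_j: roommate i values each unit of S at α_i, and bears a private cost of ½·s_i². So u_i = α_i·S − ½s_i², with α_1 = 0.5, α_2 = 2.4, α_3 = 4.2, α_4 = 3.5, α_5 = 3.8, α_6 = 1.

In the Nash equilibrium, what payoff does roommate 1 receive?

Roommate i's FOC: ∂u_i/∂s_i = α_i − s_i = 0, so s_i* = α_i.
NE contributions = (0.5, 2.4, 4.2, 3.5, 3.8, 1); S = 15.4.
u_1 = α_1·S − ½·(s_1)² = 0.5·15.4 − ½·0.5² = 7.575.

7.575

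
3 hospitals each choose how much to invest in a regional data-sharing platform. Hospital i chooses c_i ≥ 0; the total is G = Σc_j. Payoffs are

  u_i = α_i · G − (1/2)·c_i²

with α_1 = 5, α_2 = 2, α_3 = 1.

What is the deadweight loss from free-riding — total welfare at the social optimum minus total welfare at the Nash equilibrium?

Hospital i's FOC: ∂u_i/∂c_i = α_i − c_i = 0, so c_i* = α_i.
NE contributions = (5, 2, 1); G = 8.
W^NE = (Σα)·G − ½Σα_i² = 8² − ½·30 = 49.
Planner sets c_i = Σα_j = 8 for every i, so G^SO = 3·8 = 24.
W^SO = (Σα)·G^SO − ½·3·(Σα)² = (3/2)·8² = 96.
Deadweight loss = W^SO − W^NE = 47.

47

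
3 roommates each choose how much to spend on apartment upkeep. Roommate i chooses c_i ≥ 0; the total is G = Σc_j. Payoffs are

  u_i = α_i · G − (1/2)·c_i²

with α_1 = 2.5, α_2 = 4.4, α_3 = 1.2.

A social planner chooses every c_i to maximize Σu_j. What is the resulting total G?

24.3

Planner FOC: ∂(Σu_j)/∂c_i = (Σα_j) − c_i = 0, so c_i^SO = Σα_j = 8.1 for every i; G^SO = 24.3.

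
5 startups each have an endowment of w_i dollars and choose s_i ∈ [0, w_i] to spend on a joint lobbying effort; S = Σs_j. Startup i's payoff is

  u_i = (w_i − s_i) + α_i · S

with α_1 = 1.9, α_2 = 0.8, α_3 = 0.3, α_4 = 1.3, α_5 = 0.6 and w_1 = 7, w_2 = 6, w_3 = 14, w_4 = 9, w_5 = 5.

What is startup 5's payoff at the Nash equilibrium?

14.6

∂u_i/∂s_i = α_i − 1, so startup i contributes w_i if α_i > 1, else 0.
α_i > 1 for i ∈ {1, 4}; NE contributions (7, 0, 0, 9, 0), S = 16.
u_5 = (5 − 0) + 0.6·16 = 14.6.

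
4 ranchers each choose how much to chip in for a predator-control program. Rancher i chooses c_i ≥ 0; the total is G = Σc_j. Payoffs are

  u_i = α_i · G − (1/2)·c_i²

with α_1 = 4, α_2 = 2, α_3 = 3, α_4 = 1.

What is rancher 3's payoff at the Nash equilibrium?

25.5

Rancher i's FOC: ∂u_i/∂c_i = α_i − c_i = 0, so c_i* = α_i.
NE contributions = (4, 2, 3, 1); G = 10.
u_3 = α_3·G − ½·(c_3)² = 3·10 − ½·3² = 25.5.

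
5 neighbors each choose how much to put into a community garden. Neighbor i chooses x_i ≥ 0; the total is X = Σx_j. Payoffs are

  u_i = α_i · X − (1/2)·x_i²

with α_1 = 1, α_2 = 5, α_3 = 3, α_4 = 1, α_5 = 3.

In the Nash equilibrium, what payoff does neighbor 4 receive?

12.5

Neighbor i's FOC: ∂u_i/∂x_i = α_i − x_i = 0, so x_i* = α_i.
NE contributions = (1, 5, 3, 1, 3); X = 13.
u_4 = α_4·X − ½·(x_4)² = 1·13 − ½·1² = 12.5.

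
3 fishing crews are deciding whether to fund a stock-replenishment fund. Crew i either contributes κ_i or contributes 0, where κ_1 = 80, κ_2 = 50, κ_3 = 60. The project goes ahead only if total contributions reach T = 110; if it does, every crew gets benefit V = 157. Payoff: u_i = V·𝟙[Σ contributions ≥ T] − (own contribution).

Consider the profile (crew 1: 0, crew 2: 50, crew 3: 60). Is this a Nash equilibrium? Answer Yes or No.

Total = 110 ≥ 110: provided.
Crew 1 (pledges 0, payoff 157): pledging 80 → total 190, payoff 77. No gain.
Crew 2 (pledges 50, payoff 107): dropping to 0 → total 60, payoff 0. No gain.
Crew 3 (pledges 60, payoff 97): dropping to 0 → total 50, payoff 0. No gain.

Yes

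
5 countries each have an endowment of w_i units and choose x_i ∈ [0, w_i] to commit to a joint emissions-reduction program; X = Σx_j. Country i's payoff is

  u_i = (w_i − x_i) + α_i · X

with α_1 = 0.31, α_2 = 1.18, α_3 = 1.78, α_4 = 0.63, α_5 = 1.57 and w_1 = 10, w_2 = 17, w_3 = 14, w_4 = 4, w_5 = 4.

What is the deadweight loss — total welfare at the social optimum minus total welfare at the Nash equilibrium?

∂u_i/∂x_i = α_i − 1, so country i contributes w_i if α_i > 1, else 0.
α_i > 1 for i ∈ {2, 3, 5}; NE contributions (0, 17, 14, 0, 4), X = 35.
W^NE = Σw_i − X^NE + (Σα_i)·X^NE = 49 + 4.47·35 = 205.45.
Planner: ∂(Σu_j)/∂x_i = Σα_j − 1 = 4.47 > 0, so everyone contributes w_i; X^SO = 49, W^SO = 49 + 4.47·49 = 268.03.
Deadweight loss = 62.58.

62.58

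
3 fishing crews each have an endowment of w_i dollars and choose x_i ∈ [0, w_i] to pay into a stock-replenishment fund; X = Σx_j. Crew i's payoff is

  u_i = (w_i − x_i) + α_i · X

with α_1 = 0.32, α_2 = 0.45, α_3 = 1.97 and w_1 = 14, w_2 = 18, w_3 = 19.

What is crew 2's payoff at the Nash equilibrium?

26.55

∂u_i/∂x_i = α_i − 1, so crew i contributes w_i if α_i > 1, else 0.
α_i > 1 for i ∈ {3}; NE contributions (0, 0, 19), X = 19.
u_2 = (18 − 0) + 0.45·19 = 26.55.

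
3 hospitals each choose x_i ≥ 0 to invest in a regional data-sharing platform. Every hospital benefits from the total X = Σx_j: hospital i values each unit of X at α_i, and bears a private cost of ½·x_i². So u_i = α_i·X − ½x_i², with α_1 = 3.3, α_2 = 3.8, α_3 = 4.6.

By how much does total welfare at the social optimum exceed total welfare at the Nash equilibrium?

91.69

Hospital i's FOC: ∂u_i/∂x_i = α_i − x_i = 0, so x_i* = α_i.
NE contributions = (3.3, 3.8, 4.6); X = 11.7.
W^NE = (Σα)·X − ½Σα_i² = 11.7² − ½·46.49 = 113.645.
Planner sets x_i = Σα_j = 11.7 for every i, so X^SO = 3·11.7 = 35.1.
W^SO = (Σα)·X^SO − ½·3·(Σα)² = (3/2)·11.7² = 205.335.
Deadweight loss = W^SO − W^NE = 91.69.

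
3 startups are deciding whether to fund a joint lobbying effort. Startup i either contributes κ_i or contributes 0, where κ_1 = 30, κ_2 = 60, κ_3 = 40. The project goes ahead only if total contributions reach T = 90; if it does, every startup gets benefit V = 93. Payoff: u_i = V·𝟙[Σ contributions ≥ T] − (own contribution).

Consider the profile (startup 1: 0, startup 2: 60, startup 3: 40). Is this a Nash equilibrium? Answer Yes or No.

Total = 100 ≥ 90: provided.
Startup 1 (pledges 0, payoff 93): pledging 30 → total 130, payoff 63. No gain.
Startup 2 (pledges 60, payoff 33): dropping to 0 → total 40, payoff 0. No gain.
Startup 3 (pledges 40, payoff 53): dropping to 0 → total 60, payoff 0. No gain.

Yes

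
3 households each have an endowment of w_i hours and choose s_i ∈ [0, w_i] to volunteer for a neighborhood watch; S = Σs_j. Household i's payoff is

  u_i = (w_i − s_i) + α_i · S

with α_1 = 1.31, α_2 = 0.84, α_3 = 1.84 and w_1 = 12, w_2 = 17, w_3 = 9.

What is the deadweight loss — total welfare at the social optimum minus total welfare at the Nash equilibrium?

∂u_i/∂s_i = α_i − 1, so household i contributes w_i if α_i > 1, else 0.
α_i > 1 for i ∈ {1, 3}; NE contributions (12, 0, 9), S = 21.
W^NE = Σw_i − S^NE + (Σα_i)·S^NE = 38 + 2.99·21 = 100.79.
Planner: ∂(Σu_j)/∂s_i = Σα_j − 1 = 2.99 > 0, so everyone contributes w_i; S^SO = 38, W^SO = 38 + 2.99·38 = 151.62.
Deadweight loss = 50.83.

50.83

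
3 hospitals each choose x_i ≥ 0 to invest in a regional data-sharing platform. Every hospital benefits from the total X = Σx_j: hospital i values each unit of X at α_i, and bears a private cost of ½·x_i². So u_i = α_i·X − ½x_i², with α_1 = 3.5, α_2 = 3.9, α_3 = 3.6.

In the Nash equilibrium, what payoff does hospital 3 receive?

Hospital i's FOC: ∂u_i/∂x_i = α_i − x_i = 0, so x_i* = α_i.
NE contributions = (3.5, 3.9, 3.6); X = 11.
u_3 = α_3·X − ½·(x_3)² = 3.6·11 − ½·3.6² = 33.12.

33.12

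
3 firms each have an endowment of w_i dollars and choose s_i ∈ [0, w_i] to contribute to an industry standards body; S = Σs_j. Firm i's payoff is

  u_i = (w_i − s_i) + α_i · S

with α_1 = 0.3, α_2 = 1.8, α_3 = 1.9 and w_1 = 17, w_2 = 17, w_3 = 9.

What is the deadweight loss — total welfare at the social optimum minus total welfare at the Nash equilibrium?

∂u_i/∂s_i = α_i − 1, so firm i contributes w_i if α_i > 1, else 0.
α_i > 1 for i ∈ {2, 3}; NE contributions (0, 17, 9), S = 26.
W^NE = Σw_i − S^NE + (Σα_i)·S^NE = 43 + 3·26 = 121.
Planner: ∂(Σu_j)/∂s_i = Σα_j − 1 = 3 > 0, so everyone contributes w_i; S^SO = 43, W^SO = 43 + 3·43 = 172.
Deadweight loss = 51.

51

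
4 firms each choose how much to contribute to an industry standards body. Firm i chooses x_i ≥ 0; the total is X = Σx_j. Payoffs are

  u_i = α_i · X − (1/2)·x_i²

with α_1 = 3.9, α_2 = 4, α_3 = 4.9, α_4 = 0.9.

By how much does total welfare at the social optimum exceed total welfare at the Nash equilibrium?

Firm i's FOC: ∂u_i/∂x_i = α_i − x_i = 0, so x_i* = α_i.
NE contributions = (3.9, 4, 4.9, 0.9); X = 13.7.
W^NE = (Σα)·X − ½Σα_i² = 13.7² − ½·56.03 = 159.675.
Planner sets x_i = Σα_j = 13.7 for every i, so X^SO = 4·13.7 = 54.8.
W^SO = (Σα)·X^SO − ½·4·(Σα)² = (4/2)·13.7² = 375.38.
Deadweight loss = W^SO − W^NE = 215.705.

215.705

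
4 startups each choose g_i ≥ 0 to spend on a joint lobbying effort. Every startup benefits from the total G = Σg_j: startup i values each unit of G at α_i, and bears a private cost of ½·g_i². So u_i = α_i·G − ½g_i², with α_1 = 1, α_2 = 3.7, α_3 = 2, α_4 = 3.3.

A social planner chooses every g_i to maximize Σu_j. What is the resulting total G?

Planner FOC: ∂(Σu_j)/∂g_i = (Σα_j) − g_i = 0, so g_i^SO = Σα_j = 10 for every i; G^SO = 40.

40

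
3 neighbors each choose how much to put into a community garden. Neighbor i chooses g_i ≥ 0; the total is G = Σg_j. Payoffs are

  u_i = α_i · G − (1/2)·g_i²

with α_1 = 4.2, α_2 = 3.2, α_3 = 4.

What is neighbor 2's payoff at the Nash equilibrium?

31.36

Neighbor i's FOC: ∂u_i/∂g_i = α_i − g_i = 0, so g_i* = α_i.
NE contributions = (4.2, 3.2, 4); G = 11.4.
u_2 = α_2·G − ½·(g_2)² = 3.2·11.4 − ½·3.2² = 31.36.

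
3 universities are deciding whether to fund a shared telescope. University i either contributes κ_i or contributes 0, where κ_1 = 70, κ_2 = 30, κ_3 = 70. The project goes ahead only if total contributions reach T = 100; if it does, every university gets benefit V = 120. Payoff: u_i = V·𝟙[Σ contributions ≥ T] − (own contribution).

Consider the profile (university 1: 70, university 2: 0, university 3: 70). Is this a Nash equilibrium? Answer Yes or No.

Total = 140 ≥ 100: provided.
University 1 (pledges 70, payoff 50): dropping to 0 → total 70, payoff 0. No gain.
University 2 (pledges 0, payoff 120): pledging 30 → total 170, payoff 90. No gain.
University 3 (pledges 70, payoff 50): dropping to 0 → total 70, payoff 0. No gain.

Yes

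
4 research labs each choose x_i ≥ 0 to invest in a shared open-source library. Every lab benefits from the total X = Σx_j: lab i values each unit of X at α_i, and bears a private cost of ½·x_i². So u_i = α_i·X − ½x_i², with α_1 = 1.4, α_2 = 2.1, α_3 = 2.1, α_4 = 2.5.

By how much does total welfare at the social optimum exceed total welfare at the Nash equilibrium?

Lab i's FOC: ∂u_i/∂x_i = α_i − x_i = 0, so x_i* = α_i.
NE contributions = (1.4, 2.1, 2.1, 2.5); X = 8.1.
W^NE = (Σα)·X − ½Σα_i² = 8.1² − ½·17.03 = 57.095.
Planner sets x_i = Σα_j = 8.1 for every i, so X^SO = 4·8.1 = 32.4.
W^SO = (Σα)·X^SO − ½·4·(Σα)² = (4/2)·8.1² = 131.22.
Deadweight loss = W^SO − W^NE = 74.125.

74.125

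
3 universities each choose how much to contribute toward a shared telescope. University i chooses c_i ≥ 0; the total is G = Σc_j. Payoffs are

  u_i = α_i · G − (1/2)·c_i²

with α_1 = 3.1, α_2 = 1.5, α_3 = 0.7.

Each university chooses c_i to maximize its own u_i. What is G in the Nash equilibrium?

5.3

University i's FOC: ∂u_i/∂c_i = α_i − c_i = 0, so c_i* = α_i.
NE contributions = (3.1, 1.5, 0.7); G = 5.3.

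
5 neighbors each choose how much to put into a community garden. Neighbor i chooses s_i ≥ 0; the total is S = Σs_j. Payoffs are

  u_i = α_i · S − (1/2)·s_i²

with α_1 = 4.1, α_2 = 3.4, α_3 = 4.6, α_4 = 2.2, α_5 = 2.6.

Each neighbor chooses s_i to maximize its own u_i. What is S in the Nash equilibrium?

Neighbor i's FOC: ∂u_i/∂s_i = α_i − s_i = 0, so s_i* = α_i.
NE contributions = (4.1, 3.4, 4.6, 2.2, 2.6); S = 16.9.

16.9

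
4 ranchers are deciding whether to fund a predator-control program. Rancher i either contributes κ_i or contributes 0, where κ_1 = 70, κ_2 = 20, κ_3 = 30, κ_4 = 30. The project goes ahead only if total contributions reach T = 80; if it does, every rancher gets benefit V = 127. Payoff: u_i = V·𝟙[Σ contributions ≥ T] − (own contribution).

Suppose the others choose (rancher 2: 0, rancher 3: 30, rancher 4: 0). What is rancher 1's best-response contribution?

Others' total = 30. Contributing 70 brings total to 100 ≥ 80: gain V − κ_1 = 57.
Best response: 70.

70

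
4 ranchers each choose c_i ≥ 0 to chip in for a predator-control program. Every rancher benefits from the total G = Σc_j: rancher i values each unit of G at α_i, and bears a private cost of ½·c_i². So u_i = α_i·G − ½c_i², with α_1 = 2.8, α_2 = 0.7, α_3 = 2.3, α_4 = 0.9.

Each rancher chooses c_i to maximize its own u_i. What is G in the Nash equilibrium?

6.7

Rancher i's FOC: ∂u_i/∂c_i = α_i − c_i = 0, so c_i* = α_i.
NE contributions = (2.8, 0.7, 2.3, 0.9); G = 6.7.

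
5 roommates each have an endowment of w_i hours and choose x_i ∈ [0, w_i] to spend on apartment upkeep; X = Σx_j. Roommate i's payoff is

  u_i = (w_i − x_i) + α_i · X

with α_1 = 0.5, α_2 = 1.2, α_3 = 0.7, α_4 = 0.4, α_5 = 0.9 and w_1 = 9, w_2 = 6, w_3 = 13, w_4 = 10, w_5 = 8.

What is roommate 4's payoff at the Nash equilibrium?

∂u_i/∂x_i = α_i − 1, so roommate i contributes w_i if α_i > 1, else 0.
α_i > 1 for i ∈ {2}; NE contributions (0, 6, 0, 0, 0), X = 6.
u_4 = (10 − 0) + 0.4·6 = 12.4.

12.4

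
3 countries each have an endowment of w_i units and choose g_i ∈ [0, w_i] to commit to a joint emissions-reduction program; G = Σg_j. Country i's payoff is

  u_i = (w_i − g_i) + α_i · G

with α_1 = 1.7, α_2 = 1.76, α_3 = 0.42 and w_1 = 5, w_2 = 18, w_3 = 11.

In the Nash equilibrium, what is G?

∂u_i/∂g_i = α_i − 1, so country i contributes w_i if α_i > 1, else 0.
α_i > 1 for i ∈ {1, 2}; NE contributions (5, 18, 0), G = 23.

23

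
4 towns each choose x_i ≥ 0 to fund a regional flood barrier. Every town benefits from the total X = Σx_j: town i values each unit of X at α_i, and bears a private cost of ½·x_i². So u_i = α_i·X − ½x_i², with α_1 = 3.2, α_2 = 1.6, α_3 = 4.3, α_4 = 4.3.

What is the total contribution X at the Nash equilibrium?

Town i's FOC: ∂u_i/∂x_i = α_i − x_i = 0, so x_i* = α_i.
NE contributions = (3.2, 1.6, 4.3, 4.3); X = 13.4.

13.4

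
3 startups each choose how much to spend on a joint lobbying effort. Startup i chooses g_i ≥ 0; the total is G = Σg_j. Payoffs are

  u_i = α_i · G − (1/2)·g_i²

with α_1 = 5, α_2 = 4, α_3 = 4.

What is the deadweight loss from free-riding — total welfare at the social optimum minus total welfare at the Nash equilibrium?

Startup i's FOC: ∂u_i/∂g_i = α_i − g_i = 0, so g_i* = α_i.
NE contributions = (5, 4, 4); G = 13.
W^NE = (Σα)·G − ½Σα_i² = 13² − ½·57 = 140.5.
Planner sets g_i = Σα_j = 13 for every i, so G^SO = 3·13 = 39.
W^SO = (Σα)·G^SO − ½·3·(Σα)² = (3/2)·13² = 253.5.
Deadweight loss = W^SO − W^NE = 113.

113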